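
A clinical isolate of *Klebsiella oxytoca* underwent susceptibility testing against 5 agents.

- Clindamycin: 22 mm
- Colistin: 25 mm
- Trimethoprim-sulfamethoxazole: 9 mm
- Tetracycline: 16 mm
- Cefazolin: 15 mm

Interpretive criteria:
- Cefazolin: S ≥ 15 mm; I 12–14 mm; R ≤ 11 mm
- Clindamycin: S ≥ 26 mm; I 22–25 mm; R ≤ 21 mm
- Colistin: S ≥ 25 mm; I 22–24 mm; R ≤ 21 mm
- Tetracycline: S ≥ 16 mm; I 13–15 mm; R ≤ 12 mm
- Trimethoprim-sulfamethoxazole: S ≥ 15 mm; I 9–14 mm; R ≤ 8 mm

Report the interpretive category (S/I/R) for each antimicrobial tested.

I, S, I, S, S

Clindamycin: 22 mm is in 22–25 mm — intermediate
Colistin 25 mm: ≥ 25 mm — susceptible
Trimethoprim-sulfamethoxazole 9 mm: in 9–14 mm ⇒ intermediate
Tetracycline: 16 mm is ≥ 16 mm → susceptible
Cefazolin 15 mm: ≥ 15 mm — S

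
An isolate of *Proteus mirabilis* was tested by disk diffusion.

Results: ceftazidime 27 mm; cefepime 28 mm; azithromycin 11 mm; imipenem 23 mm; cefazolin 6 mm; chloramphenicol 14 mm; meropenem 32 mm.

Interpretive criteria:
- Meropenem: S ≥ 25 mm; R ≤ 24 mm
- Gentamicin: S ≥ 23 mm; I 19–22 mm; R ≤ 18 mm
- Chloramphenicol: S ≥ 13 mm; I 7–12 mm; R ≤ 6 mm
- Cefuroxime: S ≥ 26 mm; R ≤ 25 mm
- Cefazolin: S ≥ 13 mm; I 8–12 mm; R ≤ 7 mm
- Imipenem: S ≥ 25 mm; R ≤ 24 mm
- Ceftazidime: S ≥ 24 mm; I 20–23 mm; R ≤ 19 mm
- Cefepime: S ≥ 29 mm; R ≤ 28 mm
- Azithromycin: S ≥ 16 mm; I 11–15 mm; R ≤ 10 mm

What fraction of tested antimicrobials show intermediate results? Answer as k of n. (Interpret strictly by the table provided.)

1 of 7

Ceftazidime (27 mm) ≥ 24 mm — susceptible
Cefepime 28 mm: ≤ 28 mm → resistant
Azithromycin 11 mm: in 11–15 mm — I
Imipenem 23 mm: ≤ 24 mm ⇒ Resistant
Cefazolin 6 mm: ≤ 7 mm → Resistant
Chloramphenicol 14 mm: ≥ 13 mm ⇒ S
Meropenem (32 mm) ≥ 25 mm — S
Intermediate: 1/7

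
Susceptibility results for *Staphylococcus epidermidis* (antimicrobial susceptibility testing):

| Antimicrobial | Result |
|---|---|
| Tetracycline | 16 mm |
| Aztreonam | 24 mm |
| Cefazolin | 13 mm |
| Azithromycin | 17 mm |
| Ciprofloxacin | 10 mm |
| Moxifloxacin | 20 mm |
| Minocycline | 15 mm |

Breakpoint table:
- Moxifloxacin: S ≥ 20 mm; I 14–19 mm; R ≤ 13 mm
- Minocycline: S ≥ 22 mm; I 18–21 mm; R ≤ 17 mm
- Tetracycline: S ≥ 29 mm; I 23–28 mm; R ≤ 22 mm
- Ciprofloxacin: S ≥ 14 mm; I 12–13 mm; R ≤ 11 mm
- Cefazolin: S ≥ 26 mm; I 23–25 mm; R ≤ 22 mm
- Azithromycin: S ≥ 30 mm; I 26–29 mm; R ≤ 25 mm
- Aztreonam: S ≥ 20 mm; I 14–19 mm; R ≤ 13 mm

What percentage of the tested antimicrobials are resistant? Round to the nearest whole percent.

Tetracycline (16 mm) ≤ 22 mm — resistant
Aztreonam 24 mm: ≥ 20 mm — susceptible
Cefazolin 13 mm: ≤ 22 mm ⇒ resistant
Azithromycin: 17 mm is ≤ 25 mm → Resistant
Ciprofloxacin: 10 mm is ≤ 11 mm — resistant
Moxifloxacin: 20 mm is ≥ 20 mm → S
Minocycline: 15 mm is ≤ 17 mm — R
Resistant: 5/7

71%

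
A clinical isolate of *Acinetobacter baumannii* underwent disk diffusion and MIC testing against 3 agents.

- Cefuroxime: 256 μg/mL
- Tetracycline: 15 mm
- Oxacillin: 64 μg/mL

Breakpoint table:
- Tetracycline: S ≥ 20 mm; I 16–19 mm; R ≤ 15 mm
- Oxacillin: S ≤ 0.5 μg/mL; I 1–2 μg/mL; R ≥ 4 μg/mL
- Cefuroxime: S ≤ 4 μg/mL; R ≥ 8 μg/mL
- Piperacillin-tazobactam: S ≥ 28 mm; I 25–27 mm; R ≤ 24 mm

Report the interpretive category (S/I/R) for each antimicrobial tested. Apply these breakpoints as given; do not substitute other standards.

Cefuroxime: 256 μg/mL is ≥ 8 μg/mL → R
Tetracycline: 15 mm is ≤ 15 mm — resistant
Oxacillin 64 μg/mL: ≥ 4 μg/mL → Resistant

R, R, R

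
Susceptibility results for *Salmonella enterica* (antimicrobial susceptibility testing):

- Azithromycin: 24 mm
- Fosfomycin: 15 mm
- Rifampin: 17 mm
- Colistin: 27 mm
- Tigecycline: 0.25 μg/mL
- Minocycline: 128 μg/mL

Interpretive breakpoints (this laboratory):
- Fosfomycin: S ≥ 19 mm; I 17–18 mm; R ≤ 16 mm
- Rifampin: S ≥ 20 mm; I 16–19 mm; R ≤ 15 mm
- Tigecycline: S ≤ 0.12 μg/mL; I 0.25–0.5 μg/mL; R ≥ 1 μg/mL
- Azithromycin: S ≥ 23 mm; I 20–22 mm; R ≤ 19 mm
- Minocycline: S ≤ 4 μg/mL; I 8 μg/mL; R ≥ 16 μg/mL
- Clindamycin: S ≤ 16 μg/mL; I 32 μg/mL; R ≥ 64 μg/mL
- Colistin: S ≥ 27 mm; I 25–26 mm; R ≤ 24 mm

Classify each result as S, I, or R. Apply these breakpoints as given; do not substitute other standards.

S, R, I, S, I, R

Azithromycin (24 mm) ≥ 23 mm — Susceptible
Fosfomycin 15 mm: ≤ 16 mm — R
Rifampin (17 mm) in 16–19 mm — Intermediate
Colistin (27 mm) ≥ 27 mm ⇒ susceptible
Tigecycline (0.25 μg/mL) in 0.25–0.5 μg/mL → Intermediate
Minocycline (128 μg/mL) ≥ 16 μg/mL — R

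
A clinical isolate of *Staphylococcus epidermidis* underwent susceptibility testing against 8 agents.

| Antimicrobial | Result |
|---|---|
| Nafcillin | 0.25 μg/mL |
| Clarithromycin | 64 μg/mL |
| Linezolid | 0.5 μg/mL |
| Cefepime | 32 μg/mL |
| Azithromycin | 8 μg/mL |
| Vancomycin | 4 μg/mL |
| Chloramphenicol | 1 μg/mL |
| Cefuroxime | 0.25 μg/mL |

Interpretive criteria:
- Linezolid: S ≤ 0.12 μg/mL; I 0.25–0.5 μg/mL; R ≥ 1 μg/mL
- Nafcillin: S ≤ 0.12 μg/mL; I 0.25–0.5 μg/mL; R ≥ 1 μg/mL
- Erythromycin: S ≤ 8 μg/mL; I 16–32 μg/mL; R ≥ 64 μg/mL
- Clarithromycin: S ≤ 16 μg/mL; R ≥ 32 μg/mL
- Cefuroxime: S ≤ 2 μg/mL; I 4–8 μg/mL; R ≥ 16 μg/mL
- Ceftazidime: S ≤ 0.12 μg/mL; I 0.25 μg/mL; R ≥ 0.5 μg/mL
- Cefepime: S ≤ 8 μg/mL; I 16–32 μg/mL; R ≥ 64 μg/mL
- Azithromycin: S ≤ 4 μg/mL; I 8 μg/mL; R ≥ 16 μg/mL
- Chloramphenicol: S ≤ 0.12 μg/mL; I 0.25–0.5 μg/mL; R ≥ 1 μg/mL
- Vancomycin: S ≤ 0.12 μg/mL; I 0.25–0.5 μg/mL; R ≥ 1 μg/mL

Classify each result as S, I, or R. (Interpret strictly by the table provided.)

Nafcillin: 0.25 μg/mL is in 0.25–0.5 μg/mL ⇒ I
Clarithromycin: 64 μg/mL is ≥ 32 μg/mL — R
Linezolid (0.5 μg/mL) in 0.25–0.5 μg/mL → I
Cefepime 32 μg/mL: in 16–32 μg/mL → intermediate
Azithromycin: 8 μg/mL is = 8 μg/mL → I
Vancomycin: 4 μg/mL is ≥ 1 μg/mL → R
Chloramphenicol (1 μg/mL) ≥ 1 μg/mL → Resistant
Cefuroxime 0.25 μg/mL: ≤ 2 μg/mL — susceptible

I, R, I, I, I, R, R, S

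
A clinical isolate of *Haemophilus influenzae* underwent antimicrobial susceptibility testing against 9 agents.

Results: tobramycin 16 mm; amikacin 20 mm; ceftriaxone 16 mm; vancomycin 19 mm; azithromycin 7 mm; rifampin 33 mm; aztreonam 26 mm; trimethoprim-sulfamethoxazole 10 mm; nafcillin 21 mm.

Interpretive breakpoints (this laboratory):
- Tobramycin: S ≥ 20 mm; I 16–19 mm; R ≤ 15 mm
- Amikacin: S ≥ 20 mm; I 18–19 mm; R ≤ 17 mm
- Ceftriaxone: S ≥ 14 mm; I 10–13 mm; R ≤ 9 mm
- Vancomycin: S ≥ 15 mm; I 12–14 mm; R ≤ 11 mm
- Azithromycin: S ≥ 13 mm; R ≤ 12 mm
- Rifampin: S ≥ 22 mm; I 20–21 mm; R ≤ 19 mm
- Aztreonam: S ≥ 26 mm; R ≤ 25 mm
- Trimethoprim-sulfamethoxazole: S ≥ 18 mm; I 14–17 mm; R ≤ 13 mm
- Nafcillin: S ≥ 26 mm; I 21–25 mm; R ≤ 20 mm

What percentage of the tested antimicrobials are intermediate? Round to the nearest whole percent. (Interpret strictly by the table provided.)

Tobramycin 16 mm: in 16–19 mm — I
Amikacin: 20 mm is ≥ 20 mm → S
Ceftriaxone: 16 mm is ≥ 14 mm → S
Vancomycin 19 mm: ≥ 15 mm → S
Azithromycin 7 mm: ≤ 12 mm ⇒ resistant
Rifampin 33 mm: ≥ 22 mm → S
Aztreonam: 26 mm is ≥ 26 mm — susceptible
Trimethoprim-sulfamethoxazole 10 mm: ≤ 13 mm ⇒ resistant
Nafcillin (21 mm) in 21–25 mm ⇒ Intermediate
Intermediate: 2/9

22%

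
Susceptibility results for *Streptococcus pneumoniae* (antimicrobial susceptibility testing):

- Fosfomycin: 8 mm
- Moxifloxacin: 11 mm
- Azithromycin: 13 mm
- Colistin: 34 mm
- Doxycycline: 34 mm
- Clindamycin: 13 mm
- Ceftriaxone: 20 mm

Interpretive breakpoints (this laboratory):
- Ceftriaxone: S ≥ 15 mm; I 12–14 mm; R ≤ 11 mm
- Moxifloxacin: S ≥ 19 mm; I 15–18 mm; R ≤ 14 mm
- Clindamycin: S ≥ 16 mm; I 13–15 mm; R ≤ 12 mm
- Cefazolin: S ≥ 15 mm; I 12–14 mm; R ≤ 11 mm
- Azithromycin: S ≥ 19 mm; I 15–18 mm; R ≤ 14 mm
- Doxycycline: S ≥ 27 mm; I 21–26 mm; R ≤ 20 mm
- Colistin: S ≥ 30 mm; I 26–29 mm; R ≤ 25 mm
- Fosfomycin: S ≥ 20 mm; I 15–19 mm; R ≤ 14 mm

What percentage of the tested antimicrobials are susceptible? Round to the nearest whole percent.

43%

Fosfomycin (8 mm) ≤ 14 mm ⇒ resistant
Moxifloxacin (11 mm) ≤ 14 mm ⇒ Resistant
Azithromycin 13 mm: ≤ 14 mm → Resistant
Colistin (34 mm) ≥ 30 mm → S
Doxycycline: 34 mm is ≥ 27 mm ⇒ Susceptible
Clindamycin 13 mm: in 13–15 mm ⇒ intermediate
Ceftriaxone (20 mm) ≥ 15 mm → S
Susceptible: 3/7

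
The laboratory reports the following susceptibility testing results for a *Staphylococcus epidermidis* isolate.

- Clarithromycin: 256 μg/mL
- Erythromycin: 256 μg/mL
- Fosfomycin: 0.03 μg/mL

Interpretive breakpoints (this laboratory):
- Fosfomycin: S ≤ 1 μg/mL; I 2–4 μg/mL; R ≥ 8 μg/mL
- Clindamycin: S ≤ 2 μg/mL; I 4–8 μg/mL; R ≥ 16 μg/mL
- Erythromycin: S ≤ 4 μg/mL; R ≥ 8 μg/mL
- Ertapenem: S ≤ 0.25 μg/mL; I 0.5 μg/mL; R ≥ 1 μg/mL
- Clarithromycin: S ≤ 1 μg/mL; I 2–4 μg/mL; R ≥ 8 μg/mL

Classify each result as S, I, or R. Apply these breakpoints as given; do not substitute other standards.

Clarithromycin 256 μg/mL: ≥ 8 μg/mL → resistant
Erythromycin: 256 μg/mL is ≥ 8 μg/mL ⇒ R
Fosfomycin (0.03 μg/mL) ≤ 1 μg/mL → susceptible

R, R, S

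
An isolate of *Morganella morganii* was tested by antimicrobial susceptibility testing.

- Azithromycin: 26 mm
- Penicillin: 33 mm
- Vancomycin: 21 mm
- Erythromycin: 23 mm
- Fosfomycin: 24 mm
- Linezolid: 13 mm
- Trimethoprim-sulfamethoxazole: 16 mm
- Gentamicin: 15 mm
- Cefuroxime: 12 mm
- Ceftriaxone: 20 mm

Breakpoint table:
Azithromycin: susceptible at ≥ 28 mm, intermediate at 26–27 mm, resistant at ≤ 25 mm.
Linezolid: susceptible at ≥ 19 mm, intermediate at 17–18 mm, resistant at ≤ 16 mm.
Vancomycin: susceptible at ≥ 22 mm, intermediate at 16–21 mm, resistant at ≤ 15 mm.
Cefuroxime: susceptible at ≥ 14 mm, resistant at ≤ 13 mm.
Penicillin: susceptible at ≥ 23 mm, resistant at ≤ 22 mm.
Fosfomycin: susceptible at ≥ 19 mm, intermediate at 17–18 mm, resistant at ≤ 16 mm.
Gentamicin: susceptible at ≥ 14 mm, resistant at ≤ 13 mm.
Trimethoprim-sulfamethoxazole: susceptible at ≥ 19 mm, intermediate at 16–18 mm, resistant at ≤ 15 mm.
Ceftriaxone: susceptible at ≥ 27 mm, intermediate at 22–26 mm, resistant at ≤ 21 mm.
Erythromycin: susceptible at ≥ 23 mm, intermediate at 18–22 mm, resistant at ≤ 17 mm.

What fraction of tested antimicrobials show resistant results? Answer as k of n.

Azithromycin 26 mm: in 26–27 mm ⇒ intermediate
Penicillin: 33 mm is ≥ 23 mm → susceptible
Vancomycin: 21 mm is in 16–21 mm ⇒ Intermediate
Erythromycin 23 mm: ≥ 23 mm ⇒ Susceptible
Fosfomycin (24 mm) ≥ 19 mm — S
Linezolid: 13 mm is ≤ 16 mm ⇒ resistant
Trimethoprim-sulfamethoxazole (16 mm) in 16–18 mm — intermediate
Gentamicin (15 mm) ≥ 14 mm ⇒ Susceptible
Cefuroxime (12 mm) ≤ 13 mm — Resistant
Ceftriaxone (20 mm) ≤ 21 mm ⇒ resistant
Resistant: 3/10

3 of 10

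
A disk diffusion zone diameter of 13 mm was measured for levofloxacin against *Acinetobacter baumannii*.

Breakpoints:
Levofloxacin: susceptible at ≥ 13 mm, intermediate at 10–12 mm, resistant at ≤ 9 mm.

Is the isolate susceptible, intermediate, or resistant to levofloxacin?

S

Levofloxacin: 13 mm is ≥ 13 mm → S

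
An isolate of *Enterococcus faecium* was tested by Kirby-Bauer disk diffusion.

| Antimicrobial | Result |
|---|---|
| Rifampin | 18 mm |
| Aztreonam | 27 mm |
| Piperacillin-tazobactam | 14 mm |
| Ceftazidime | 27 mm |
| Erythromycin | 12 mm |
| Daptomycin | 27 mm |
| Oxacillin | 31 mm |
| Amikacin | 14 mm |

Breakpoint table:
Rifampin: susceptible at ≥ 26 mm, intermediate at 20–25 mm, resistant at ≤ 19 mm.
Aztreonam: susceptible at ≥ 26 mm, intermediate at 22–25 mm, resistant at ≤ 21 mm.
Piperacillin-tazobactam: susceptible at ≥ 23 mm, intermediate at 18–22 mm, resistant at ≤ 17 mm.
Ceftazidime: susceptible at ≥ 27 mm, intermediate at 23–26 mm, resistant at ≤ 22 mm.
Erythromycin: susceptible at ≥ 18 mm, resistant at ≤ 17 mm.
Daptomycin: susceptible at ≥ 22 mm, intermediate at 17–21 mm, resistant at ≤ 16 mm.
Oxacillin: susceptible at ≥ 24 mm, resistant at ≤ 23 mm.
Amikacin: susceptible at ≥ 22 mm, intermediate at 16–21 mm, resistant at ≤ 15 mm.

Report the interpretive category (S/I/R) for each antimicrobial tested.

R, S, R, S, R, S, S, R

Rifampin: 18 mm is ≤ 19 mm — R
Aztreonam 27 mm: ≥ 26 mm ⇒ susceptible
Piperacillin-tazobactam 14 mm: ≤ 17 mm — Resistant
Ceftazidime (27 mm) ≥ 27 mm ⇒ Susceptible
Erythromycin: 12 mm is ≤ 17 mm ⇒ resistant
Daptomycin: 27 mm is ≥ 22 mm ⇒ S
Oxacillin 31 mm: ≥ 24 mm — Susceptible
Amikacin 14 mm: ≤ 15 mm ⇒ R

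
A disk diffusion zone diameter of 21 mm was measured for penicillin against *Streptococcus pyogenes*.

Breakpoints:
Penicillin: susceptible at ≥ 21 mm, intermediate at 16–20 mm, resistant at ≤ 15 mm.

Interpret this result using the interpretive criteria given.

Penicillin (21 mm) ≥ 21 mm → S

Susceptible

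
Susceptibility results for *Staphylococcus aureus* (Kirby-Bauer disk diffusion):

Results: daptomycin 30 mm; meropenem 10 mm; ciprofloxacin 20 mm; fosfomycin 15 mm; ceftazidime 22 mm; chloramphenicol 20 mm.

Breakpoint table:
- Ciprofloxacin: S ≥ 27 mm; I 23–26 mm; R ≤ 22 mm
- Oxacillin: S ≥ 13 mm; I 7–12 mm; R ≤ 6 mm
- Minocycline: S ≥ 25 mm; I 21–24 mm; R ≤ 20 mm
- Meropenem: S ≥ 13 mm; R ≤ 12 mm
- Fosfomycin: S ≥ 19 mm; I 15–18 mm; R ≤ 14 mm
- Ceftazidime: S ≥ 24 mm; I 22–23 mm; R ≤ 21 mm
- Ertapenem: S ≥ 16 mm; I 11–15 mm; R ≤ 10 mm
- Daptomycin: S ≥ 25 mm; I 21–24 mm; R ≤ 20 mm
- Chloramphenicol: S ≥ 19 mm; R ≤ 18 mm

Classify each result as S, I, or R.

S, R, R, I, I, S

Daptomycin 30 mm: ≥ 25 mm — Susceptible
Meropenem: 10 mm is ≤ 12 mm → resistant
Ciprofloxacin 20 mm: ≤ 22 mm — Resistant
Fosfomycin: 15 mm is in 15–18 mm ⇒ intermediate
Ceftazidime (22 mm) in 22–23 mm — intermediate
Chloramphenicol: 20 mm is ≥ 19 mm — susceptible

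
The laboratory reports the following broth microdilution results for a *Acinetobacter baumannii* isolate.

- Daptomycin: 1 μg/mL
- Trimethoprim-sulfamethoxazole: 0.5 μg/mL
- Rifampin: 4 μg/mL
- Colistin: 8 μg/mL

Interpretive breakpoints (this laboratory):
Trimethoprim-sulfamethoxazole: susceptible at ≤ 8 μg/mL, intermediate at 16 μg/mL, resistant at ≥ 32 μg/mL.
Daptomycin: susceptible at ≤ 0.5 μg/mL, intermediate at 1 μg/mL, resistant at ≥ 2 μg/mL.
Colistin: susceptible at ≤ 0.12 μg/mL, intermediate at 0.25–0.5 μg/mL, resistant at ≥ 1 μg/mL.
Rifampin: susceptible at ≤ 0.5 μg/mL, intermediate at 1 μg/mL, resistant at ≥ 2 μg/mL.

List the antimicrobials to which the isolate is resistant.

Daptomycin 1 μg/mL: = 1 μg/mL ⇒ Intermediate
Trimethoprim-sulfamethoxazole: 0.5 μg/mL is ≤ 8 μg/mL — Susceptible
Rifampin: 4 μg/mL is ≥ 2 μg/mL → resistant
Colistin: 8 μg/mL is ≥ 1 μg/mL → R

rifampin, colistin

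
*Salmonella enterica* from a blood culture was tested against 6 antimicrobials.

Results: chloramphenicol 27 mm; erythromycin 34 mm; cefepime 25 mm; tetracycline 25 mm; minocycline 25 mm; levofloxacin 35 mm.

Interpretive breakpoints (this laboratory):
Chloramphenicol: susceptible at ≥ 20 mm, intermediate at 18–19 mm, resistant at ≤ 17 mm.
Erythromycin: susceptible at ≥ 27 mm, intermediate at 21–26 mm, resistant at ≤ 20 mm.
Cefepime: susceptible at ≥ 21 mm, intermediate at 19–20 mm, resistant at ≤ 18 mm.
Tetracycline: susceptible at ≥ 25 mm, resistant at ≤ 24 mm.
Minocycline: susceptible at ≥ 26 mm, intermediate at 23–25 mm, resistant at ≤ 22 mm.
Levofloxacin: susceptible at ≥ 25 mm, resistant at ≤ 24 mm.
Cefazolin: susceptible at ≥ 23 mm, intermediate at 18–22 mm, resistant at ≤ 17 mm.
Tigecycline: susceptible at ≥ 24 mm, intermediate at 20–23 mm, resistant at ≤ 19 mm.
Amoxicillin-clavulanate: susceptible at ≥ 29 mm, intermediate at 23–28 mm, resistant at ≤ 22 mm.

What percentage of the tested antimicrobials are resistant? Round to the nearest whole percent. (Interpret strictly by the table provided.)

0%

Chloramphenicol: 27 mm is ≥ 20 mm — susceptible
Erythromycin 34 mm: ≥ 27 mm ⇒ susceptible
Cefepime 25 mm: ≥ 21 mm — S
Tetracycline 25 mm: ≥ 25 mm — S
Minocycline: 25 mm is in 23–25 mm — intermediate
Levofloxacin (35 mm) ≥ 25 mm → susceptible
Resistant: 0/6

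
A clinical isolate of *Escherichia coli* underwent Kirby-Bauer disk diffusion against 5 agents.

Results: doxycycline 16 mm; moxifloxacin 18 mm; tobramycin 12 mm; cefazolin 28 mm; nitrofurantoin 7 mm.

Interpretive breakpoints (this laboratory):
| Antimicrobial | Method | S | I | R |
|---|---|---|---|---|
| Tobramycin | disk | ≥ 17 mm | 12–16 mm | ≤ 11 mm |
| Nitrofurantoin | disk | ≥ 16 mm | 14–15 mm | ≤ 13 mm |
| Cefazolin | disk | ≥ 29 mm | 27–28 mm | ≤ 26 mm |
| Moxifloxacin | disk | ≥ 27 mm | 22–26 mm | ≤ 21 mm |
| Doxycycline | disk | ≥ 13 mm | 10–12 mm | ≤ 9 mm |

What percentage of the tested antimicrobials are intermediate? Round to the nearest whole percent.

Doxycycline (16 mm) ≥ 13 mm → S
Moxifloxacin (18 mm) ≤ 21 mm — resistant
Tobramycin 12 mm: in 12–16 mm → Intermediate
Cefazolin 28 mm: in 27–28 mm ⇒ I
Nitrofurantoin: 7 mm is ≤ 13 mm — R
Intermediate: 2/5

40%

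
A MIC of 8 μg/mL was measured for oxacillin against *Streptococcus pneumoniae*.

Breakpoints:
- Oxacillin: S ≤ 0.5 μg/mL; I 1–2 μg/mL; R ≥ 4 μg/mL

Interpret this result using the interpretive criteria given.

Oxacillin 8 μg/mL: ≥ 4 μg/mL → R

Resistant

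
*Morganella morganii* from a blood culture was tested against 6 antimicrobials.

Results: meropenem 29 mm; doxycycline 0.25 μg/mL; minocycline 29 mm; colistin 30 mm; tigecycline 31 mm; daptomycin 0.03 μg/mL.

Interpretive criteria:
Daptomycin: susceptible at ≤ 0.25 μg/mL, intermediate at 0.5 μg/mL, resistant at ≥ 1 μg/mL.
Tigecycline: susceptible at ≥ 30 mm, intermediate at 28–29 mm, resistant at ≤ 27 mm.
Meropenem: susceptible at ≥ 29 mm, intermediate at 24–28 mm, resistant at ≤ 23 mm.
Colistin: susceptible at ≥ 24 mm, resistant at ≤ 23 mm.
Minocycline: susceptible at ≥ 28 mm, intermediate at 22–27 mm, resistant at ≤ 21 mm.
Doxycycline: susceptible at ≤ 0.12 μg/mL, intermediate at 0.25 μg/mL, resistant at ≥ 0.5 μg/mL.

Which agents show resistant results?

none

Meropenem: 29 mm is ≥ 29 mm ⇒ Susceptible
Doxycycline 0.25 μg/mL: = 0.25 μg/mL → intermediate
Minocycline: 29 mm is ≥ 28 mm — Susceptible
Colistin (30 mm) ≥ 24 mm ⇒ Susceptible
Tigecycline (31 mm) ≥ 30 mm — Susceptible
Daptomycin: 0.03 μg/mL is ≤ 0.25 μg/mL — Susceptible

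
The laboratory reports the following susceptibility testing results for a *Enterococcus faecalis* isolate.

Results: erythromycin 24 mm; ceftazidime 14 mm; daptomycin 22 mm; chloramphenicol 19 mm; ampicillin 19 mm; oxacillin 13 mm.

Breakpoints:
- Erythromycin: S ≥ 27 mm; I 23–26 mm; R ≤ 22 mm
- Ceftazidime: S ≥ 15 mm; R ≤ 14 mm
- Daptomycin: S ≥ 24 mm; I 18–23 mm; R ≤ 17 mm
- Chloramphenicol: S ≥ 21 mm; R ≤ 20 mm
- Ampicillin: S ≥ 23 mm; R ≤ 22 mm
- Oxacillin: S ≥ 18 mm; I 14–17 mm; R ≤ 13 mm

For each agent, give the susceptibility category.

I, R, I, R, R, R

Erythromycin (24 mm) in 23–26 mm → Intermediate
Ceftazidime 14 mm: ≤ 14 mm ⇒ Resistant
Daptomycin: 22 mm is in 18–23 mm → Intermediate
Chloramphenicol (19 mm) ≤ 20 mm — Resistant
Ampicillin 19 mm: ≤ 22 mm → resistant
Oxacillin: 13 mm is ≤ 13 mm — resistant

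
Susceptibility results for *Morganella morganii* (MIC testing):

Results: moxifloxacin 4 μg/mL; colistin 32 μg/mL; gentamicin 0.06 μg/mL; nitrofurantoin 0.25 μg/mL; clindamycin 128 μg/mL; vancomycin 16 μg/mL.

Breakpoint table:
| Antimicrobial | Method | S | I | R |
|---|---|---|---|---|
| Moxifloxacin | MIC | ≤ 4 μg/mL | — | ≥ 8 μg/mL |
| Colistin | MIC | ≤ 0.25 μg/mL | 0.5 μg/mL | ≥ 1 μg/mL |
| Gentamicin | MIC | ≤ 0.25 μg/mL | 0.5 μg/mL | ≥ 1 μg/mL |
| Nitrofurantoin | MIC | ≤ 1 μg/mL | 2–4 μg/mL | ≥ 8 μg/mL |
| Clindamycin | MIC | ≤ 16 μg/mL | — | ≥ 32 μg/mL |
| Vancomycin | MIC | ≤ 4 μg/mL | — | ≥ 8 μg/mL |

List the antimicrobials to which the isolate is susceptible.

Moxifloxacin (4 μg/mL) ≤ 4 μg/mL ⇒ S
Colistin (32 μg/mL) ≥ 1 μg/mL ⇒ R
Gentamicin: 0.06 μg/mL is ≤ 0.25 μg/mL ⇒ S
Nitrofurantoin: 0.25 μg/mL is ≤ 1 μg/mL → S
Clindamycin: 128 μg/mL is ≥ 32 μg/mL ⇒ resistant
Vancomycin 16 μg/mL: ≥ 8 μg/mL ⇒ Resistant

moxifloxacin, gentamicin, nitrofurantoin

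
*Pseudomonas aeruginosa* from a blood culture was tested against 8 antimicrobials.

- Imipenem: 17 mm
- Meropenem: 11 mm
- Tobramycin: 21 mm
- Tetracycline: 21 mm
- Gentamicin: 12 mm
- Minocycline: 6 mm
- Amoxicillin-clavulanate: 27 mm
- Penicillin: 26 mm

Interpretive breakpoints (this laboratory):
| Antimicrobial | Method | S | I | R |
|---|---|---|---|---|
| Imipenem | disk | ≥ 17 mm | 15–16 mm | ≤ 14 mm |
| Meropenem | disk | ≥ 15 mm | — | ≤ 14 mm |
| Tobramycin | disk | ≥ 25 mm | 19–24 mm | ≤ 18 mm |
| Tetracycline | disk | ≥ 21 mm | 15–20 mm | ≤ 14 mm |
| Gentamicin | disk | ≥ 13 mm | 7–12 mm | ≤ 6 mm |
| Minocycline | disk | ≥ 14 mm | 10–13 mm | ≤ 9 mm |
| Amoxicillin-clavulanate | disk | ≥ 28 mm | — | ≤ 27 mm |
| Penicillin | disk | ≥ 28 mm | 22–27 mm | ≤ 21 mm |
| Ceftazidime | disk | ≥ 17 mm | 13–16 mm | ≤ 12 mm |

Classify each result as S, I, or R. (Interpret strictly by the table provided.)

S, R, I, S, I, R, R, I

Imipenem: 17 mm is ≥ 17 mm ⇒ S
Meropenem: 11 mm is ≤ 14 mm — resistant
Tobramycin 21 mm: in 19–24 mm → intermediate
Tetracycline (21 mm) ≥ 21 mm — S
Gentamicin (12 mm) in 7–12 mm → intermediate
Minocycline (6 mm) ≤ 9 mm — Resistant
Amoxicillin-clavulanate: 27 mm is ≤ 27 mm → Resistant
Penicillin (26 mm) in 22–27 mm → I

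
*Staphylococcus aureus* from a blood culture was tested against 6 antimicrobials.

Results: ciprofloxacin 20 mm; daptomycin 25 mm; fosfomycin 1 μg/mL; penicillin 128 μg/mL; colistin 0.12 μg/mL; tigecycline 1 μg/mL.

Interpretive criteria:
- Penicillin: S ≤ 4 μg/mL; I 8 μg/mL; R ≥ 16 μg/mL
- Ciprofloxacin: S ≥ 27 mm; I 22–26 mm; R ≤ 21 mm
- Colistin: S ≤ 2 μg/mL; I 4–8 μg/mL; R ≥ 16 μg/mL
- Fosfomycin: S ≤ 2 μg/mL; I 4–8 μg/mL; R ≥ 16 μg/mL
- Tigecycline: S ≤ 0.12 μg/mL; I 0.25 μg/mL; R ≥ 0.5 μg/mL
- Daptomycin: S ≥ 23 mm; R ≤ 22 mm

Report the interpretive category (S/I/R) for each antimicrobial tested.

Ciprofloxacin 20 mm: ≤ 21 mm → resistant
Daptomycin: 25 mm is ≥ 23 mm → susceptible
Fosfomycin 1 μg/mL: ≤ 2 μg/mL ⇒ S
Penicillin: 128 μg/mL is ≥ 16 μg/mL → R
Colistin (0.12 μg/mL) ≤ 2 μg/mL → S
Tigecycline (1 μg/mL) ≥ 0.5 μg/mL — R

R, S, S, R, S, R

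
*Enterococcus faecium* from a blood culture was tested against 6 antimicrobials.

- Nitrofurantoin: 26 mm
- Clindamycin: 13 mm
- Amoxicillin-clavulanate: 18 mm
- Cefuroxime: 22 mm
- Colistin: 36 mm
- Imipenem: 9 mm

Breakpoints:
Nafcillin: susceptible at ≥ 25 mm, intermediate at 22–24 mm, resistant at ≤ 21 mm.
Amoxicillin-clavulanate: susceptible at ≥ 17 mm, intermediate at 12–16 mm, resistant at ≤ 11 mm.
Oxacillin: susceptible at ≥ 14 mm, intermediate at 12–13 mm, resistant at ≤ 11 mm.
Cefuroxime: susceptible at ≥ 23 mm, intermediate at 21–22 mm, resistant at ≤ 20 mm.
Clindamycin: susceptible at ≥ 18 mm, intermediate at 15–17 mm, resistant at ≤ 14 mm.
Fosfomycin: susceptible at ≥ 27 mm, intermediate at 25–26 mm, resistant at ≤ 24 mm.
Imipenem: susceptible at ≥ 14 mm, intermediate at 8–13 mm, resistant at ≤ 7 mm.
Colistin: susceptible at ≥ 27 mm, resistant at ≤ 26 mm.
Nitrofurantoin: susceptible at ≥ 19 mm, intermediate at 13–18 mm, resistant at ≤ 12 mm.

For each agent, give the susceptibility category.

Nitrofurantoin 26 mm: ≥ 19 mm — S
Clindamycin (13 mm) ≤ 14 mm — resistant
Amoxicillin-clavulanate (18 mm) ≥ 17 mm ⇒ S
Cefuroxime: 22 mm is in 21–22 mm ⇒ Intermediate
Colistin 36 mm: ≥ 27 mm ⇒ S
Imipenem: 9 mm is in 8–13 mm — I

S, R, S, I, S, I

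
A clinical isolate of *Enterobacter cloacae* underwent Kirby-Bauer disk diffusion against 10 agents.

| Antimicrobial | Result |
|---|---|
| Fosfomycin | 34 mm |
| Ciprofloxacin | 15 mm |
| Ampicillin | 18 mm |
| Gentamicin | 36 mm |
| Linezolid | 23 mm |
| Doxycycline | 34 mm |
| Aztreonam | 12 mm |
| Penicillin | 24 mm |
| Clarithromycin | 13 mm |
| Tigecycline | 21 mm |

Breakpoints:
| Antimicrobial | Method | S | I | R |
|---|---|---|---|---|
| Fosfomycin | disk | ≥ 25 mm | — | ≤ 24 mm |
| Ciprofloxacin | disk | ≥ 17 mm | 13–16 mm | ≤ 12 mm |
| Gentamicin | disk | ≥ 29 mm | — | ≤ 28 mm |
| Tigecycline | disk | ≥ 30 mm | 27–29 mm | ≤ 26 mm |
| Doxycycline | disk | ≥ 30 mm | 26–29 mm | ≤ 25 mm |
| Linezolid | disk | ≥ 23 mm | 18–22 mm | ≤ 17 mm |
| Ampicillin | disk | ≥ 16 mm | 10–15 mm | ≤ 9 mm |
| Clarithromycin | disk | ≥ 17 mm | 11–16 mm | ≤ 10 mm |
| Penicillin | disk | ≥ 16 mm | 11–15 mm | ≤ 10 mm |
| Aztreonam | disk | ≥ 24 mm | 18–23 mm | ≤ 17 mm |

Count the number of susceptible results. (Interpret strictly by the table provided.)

6

Fosfomycin: 34 mm is ≥ 25 mm ⇒ S
Ciprofloxacin (15 mm) in 13–16 mm → Intermediate
Ampicillin (18 mm) ≥ 16 mm — S
Gentamicin: 36 mm is ≥ 29 mm → S
Linezolid (23 mm) ≥ 23 mm → susceptible
Doxycycline (34 mm) ≥ 30 mm → S
Aztreonam: 12 mm is ≤ 17 mm — resistant
Penicillin (24 mm) ≥ 16 mm → Susceptible
Clarithromycin (13 mm) in 11–16 mm → I
Tigecycline 21 mm: ≤ 26 mm — resistant
Susceptible: 6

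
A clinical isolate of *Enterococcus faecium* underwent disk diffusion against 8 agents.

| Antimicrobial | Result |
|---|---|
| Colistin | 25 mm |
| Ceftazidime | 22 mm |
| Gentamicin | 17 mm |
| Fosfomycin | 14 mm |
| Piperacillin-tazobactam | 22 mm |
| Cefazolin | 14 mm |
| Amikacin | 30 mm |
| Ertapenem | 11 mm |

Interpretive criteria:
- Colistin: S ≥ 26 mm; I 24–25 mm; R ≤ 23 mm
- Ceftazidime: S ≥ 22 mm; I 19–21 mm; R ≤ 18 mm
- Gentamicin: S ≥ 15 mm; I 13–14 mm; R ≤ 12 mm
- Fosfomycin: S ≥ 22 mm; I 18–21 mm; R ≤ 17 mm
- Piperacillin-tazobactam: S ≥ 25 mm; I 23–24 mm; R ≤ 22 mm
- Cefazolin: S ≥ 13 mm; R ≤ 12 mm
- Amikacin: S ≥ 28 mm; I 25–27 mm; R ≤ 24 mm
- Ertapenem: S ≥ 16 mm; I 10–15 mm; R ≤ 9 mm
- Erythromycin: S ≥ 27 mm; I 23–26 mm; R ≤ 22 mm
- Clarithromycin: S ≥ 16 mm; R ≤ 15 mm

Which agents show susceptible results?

Colistin 25 mm: in 24–25 mm ⇒ Intermediate
Ceftazidime 22 mm: ≥ 22 mm — S
Gentamicin 17 mm: ≥ 15 mm → Susceptible
Fosfomycin (14 mm) ≤ 17 mm ⇒ R
Piperacillin-tazobactam: 22 mm is ≤ 22 mm — Resistant
Cefazolin 14 mm: ≥ 13 mm → Susceptible
Amikacin: 30 mm is ≥ 28 mm ⇒ S
Ertapenem: 11 mm is in 10–15 mm → intermediate

ceftazidime, gentamicin, cefazolin, amikacin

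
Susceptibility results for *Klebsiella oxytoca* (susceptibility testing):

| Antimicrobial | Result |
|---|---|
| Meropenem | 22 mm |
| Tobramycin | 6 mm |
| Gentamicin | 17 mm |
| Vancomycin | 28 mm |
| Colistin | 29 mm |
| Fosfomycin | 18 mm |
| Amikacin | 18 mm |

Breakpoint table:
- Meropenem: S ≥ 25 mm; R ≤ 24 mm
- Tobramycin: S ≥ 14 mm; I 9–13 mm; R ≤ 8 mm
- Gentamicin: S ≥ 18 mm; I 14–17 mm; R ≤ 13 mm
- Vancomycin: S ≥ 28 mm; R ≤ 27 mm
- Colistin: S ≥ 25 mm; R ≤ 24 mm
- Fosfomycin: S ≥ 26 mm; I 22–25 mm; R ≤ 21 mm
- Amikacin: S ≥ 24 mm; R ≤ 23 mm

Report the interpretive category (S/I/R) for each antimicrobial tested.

R, R, I, S, S, R, R

Meropenem (22 mm) ≤ 24 mm ⇒ R
Tobramycin (6 mm) ≤ 8 mm ⇒ Resistant
Gentamicin 17 mm: in 14–17 mm → Intermediate
Vancomycin: 28 mm is ≥ 28 mm — S
Colistin: 29 mm is ≥ 25 mm ⇒ susceptible
Fosfomycin: 18 mm is ≤ 21 mm — Resistant
Amikacin (18 mm) ≤ 23 mm — resistant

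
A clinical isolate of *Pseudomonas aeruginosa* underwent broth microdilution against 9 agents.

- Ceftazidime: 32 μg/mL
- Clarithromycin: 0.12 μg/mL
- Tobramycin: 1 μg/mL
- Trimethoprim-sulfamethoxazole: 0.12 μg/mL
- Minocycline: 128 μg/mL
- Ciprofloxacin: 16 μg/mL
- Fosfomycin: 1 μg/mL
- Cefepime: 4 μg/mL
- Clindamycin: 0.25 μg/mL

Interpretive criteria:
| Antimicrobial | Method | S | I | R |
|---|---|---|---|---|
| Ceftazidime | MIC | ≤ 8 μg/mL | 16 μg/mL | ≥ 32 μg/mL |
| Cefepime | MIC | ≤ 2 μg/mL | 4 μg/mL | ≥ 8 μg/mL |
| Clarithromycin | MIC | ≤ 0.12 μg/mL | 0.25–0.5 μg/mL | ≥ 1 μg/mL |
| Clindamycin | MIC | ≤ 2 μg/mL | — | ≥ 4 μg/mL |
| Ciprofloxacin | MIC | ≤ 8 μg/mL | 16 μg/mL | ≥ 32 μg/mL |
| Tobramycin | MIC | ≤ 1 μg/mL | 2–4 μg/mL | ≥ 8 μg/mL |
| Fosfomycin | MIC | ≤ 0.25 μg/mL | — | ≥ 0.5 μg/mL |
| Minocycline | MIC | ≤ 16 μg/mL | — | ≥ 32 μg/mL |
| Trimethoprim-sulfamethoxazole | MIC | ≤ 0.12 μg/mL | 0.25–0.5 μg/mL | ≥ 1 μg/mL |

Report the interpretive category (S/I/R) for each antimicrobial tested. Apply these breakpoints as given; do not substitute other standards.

R, S, S, S, R, I, R, I, S

Ceftazidime: 32 μg/mL is ≥ 32 μg/mL → R
Clarithromycin (0.12 μg/mL) ≤ 0.12 μg/mL — Susceptible
Tobramycin (1 μg/mL) ≤ 1 μg/mL ⇒ S
Trimethoprim-sulfamethoxazole (0.12 μg/mL) ≤ 0.12 μg/mL → S
Minocycline: 128 μg/mL is ≥ 32 μg/mL — resistant
Ciprofloxacin 16 μg/mL: = 16 μg/mL — intermediate
Fosfomycin: 1 μg/mL is ≥ 0.5 μg/mL ⇒ resistant
Cefepime (4 μg/mL) = 4 μg/mL ⇒ I
Clindamycin: 0.25 μg/mL is ≤ 2 μg/mL ⇒ susceptible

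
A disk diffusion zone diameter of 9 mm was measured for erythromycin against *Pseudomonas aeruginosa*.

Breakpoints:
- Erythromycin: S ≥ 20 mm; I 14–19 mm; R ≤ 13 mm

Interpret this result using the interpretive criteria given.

Erythromycin: 9 mm is ≤ 13 mm — resistant

R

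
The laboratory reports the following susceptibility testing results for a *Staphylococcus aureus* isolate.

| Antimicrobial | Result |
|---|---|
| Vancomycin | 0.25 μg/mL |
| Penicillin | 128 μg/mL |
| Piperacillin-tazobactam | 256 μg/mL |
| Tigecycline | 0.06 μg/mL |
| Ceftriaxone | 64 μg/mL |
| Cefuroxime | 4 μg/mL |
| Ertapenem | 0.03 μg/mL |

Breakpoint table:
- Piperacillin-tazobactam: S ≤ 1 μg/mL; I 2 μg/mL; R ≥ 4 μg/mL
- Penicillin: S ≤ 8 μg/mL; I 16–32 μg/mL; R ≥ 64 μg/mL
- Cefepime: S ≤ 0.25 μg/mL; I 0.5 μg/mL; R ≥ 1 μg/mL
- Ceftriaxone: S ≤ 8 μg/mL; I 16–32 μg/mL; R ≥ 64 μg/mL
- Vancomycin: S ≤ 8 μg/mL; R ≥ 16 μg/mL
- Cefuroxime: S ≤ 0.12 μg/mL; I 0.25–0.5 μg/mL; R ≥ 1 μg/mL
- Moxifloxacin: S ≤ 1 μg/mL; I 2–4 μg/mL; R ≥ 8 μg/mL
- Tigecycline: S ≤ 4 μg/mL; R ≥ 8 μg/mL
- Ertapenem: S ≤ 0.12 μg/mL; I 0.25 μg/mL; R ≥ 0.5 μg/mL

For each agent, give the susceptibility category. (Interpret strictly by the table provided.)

Vancomycin 0.25 μg/mL: ≤ 8 μg/mL — S
Penicillin (128 μg/mL) ≥ 64 μg/mL ⇒ R
Piperacillin-tazobactam: 256 μg/mL is ≥ 4 μg/mL — Resistant
Tigecycline: 0.06 μg/mL is ≤ 4 μg/mL → Susceptible
Ceftriaxone 64 μg/mL: ≥ 64 μg/mL → R
Cefuroxime (4 μg/mL) ≥ 1 μg/mL — R
Ertapenem 0.03 μg/mL: ≤ 0.12 μg/mL ⇒ susceptible

S, R, R, S, R, R, S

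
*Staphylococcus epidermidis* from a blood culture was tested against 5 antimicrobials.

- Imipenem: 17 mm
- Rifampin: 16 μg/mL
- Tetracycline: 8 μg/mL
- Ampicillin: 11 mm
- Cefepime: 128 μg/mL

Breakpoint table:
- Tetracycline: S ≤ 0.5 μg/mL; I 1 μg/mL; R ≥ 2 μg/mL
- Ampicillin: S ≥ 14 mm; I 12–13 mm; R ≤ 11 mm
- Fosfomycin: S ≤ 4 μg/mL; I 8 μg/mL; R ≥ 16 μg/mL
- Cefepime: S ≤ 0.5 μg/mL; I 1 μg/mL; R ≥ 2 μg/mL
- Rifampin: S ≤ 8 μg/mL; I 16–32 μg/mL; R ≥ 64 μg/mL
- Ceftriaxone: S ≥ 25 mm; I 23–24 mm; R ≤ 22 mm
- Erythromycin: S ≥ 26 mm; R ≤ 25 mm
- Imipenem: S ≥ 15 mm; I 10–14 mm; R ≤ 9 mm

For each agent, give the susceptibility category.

S, I, R, R, R

Imipenem: 17 mm is ≥ 15 mm ⇒ Susceptible
Rifampin (16 μg/mL) in 16–32 μg/mL → I
Tetracycline (8 μg/mL) ≥ 2 μg/mL — resistant
Ampicillin: 11 mm is ≤ 11 mm → resistant
Cefepime (128 μg/mL) ≥ 2 μg/mL → Resistant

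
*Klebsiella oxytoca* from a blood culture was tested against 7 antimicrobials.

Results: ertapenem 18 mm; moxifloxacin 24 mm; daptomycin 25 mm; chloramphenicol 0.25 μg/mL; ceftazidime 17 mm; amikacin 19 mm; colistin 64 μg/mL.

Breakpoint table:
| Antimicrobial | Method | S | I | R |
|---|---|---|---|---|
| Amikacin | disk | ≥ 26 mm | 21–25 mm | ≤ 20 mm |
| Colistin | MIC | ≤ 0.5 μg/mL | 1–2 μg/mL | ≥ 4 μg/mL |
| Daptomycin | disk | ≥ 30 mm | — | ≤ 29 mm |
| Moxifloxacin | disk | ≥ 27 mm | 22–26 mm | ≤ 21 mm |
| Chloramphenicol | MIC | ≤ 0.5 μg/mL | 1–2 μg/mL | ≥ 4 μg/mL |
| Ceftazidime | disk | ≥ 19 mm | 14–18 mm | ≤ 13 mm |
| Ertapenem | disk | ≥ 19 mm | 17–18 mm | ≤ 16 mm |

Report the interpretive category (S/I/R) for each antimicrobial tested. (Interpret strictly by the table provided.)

Ertapenem (18 mm) in 17–18 mm ⇒ Intermediate
Moxifloxacin (24 mm) in 22–26 mm ⇒ Intermediate
Daptomycin: 25 mm is ≤ 29 mm ⇒ Resistant
Chloramphenicol (0.25 μg/mL) ≤ 0.5 μg/mL — susceptible
Ceftazidime 17 mm: in 14–18 mm → I
Amikacin: 19 mm is ≤ 20 mm ⇒ Resistant
Colistin (64 μg/mL) ≥ 4 μg/mL — resistant

I, I, R, S, I, R, R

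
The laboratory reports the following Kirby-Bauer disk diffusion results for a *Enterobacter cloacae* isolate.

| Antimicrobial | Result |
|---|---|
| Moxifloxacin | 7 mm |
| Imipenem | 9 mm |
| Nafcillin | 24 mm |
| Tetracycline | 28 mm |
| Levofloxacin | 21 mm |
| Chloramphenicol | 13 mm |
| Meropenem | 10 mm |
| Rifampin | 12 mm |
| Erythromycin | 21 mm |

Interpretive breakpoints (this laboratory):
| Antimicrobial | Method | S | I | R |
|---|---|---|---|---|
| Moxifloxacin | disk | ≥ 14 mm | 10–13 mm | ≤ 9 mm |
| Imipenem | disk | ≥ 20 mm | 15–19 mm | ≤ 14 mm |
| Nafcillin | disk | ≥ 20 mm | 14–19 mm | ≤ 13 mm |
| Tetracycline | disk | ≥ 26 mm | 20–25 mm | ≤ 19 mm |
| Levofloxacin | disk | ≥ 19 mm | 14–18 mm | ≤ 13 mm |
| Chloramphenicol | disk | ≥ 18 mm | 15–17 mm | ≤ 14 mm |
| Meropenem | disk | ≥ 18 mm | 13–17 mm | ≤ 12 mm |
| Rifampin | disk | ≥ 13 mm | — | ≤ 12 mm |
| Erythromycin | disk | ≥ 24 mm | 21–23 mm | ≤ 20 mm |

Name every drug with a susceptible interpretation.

nafcillin, tetracycline, levofloxacin

Moxifloxacin: 7 mm is ≤ 9 mm — Resistant
Imipenem: 9 mm is ≤ 14 mm → resistant
Nafcillin (24 mm) ≥ 20 mm — susceptible
Tetracycline: 28 mm is ≥ 26 mm — S
Levofloxacin (21 mm) ≥ 19 mm — susceptible
Chloramphenicol: 13 mm is ≤ 14 mm — R
Meropenem 10 mm: ≤ 12 mm ⇒ resistant
Rifampin: 12 mm is ≤ 12 mm → Resistant
Erythromycin (21 mm) in 21–23 mm — I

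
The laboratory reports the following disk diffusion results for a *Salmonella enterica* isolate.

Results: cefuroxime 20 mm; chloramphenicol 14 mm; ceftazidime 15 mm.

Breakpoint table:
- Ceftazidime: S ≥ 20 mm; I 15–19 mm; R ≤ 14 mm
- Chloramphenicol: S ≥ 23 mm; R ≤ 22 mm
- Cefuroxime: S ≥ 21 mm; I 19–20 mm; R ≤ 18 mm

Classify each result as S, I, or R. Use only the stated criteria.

I, R, I

Cefuroxime: 20 mm is in 19–20 mm — intermediate
Chloramphenicol 14 mm: ≤ 22 mm ⇒ R
Ceftazidime (15 mm) in 15–19 mm ⇒ intermediate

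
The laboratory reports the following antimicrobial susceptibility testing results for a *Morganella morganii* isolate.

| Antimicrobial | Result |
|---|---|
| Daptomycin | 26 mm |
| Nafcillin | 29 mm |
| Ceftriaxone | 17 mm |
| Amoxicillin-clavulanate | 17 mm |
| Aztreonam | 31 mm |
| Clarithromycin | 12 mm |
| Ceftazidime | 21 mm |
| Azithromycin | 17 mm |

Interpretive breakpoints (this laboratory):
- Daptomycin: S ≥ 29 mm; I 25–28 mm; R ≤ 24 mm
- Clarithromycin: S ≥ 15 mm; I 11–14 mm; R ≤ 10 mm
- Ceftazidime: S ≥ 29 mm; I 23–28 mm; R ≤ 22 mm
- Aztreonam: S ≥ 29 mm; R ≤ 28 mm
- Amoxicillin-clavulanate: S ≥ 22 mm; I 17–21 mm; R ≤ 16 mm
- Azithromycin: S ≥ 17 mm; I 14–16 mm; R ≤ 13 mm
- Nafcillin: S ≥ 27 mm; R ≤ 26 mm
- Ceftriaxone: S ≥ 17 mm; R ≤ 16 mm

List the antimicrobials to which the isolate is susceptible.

nafcillin, ceftriaxone, aztreonam, azithromycin

Daptomycin: 26 mm is in 25–28 mm ⇒ Intermediate
Nafcillin 29 mm: ≥ 27 mm ⇒ susceptible
Ceftriaxone: 17 mm is ≥ 17 mm ⇒ Susceptible
Amoxicillin-clavulanate: 17 mm is in 17–21 mm → Intermediate
Aztreonam 31 mm: ≥ 29 mm ⇒ S
Clarithromycin: 12 mm is in 11–14 mm → intermediate
Ceftazidime: 21 mm is ≤ 22 mm ⇒ resistant
Azithromycin (17 mm) ≥ 17 mm → S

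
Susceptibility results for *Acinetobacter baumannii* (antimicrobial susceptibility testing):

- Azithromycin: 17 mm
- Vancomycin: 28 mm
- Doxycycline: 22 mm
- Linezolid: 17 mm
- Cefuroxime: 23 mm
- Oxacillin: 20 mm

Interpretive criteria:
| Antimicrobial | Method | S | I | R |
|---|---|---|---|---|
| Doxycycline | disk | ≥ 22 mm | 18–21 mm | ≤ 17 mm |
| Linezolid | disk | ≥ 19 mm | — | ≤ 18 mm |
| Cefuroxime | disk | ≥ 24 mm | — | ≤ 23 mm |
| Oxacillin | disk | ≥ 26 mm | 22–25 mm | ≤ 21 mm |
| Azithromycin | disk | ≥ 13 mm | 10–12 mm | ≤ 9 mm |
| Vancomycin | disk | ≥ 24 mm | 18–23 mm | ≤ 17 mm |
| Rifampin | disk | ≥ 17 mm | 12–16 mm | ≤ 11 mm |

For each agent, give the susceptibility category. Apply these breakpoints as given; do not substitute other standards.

S, S, S, R, R, R

Azithromycin (17 mm) ≥ 13 mm — S
Vancomycin 28 mm: ≥ 24 mm ⇒ susceptible
Doxycycline: 22 mm is ≥ 22 mm — S
Linezolid 17 mm: ≤ 18 mm ⇒ Resistant
Cefuroxime: 23 mm is ≤ 23 mm ⇒ resistant
Oxacillin (20 mm) ≤ 21 mm → resistant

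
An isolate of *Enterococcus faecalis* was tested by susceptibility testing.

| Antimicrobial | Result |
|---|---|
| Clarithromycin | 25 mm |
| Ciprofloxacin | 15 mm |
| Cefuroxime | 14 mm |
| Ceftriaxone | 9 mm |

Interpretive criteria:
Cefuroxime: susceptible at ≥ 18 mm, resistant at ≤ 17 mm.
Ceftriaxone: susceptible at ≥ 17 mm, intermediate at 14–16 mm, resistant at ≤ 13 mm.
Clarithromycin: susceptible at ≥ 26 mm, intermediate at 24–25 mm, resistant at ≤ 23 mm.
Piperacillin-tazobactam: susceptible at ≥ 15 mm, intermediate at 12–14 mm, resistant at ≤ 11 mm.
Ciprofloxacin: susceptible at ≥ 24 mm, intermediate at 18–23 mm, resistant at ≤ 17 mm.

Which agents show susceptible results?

none

Clarithromycin: 25 mm is in 24–25 mm ⇒ Intermediate
Ciprofloxacin: 15 mm is ≤ 17 mm — Resistant
Cefuroxime 14 mm: ≤ 17 mm → Resistant
Ceftriaxone: 9 mm is ≤ 13 mm → R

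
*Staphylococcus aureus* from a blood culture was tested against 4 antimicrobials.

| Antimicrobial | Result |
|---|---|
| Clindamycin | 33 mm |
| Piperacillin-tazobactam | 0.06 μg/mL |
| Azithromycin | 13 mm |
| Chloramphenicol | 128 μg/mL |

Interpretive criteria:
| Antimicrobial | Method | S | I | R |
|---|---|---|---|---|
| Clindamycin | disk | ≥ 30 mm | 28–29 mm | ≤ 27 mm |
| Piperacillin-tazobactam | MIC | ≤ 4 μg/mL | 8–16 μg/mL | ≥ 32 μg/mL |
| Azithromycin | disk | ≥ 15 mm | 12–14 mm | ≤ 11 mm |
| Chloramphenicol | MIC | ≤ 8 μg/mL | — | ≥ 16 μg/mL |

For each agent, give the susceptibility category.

Clindamycin 33 mm: ≥ 30 mm → susceptible
Piperacillin-tazobactam 0.06 μg/mL: ≤ 4 μg/mL → susceptible
Azithromycin (13 mm) in 12–14 mm — I
Chloramphenicol 128 μg/mL: ≥ 16 μg/mL ⇒ R

S, S, I, R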